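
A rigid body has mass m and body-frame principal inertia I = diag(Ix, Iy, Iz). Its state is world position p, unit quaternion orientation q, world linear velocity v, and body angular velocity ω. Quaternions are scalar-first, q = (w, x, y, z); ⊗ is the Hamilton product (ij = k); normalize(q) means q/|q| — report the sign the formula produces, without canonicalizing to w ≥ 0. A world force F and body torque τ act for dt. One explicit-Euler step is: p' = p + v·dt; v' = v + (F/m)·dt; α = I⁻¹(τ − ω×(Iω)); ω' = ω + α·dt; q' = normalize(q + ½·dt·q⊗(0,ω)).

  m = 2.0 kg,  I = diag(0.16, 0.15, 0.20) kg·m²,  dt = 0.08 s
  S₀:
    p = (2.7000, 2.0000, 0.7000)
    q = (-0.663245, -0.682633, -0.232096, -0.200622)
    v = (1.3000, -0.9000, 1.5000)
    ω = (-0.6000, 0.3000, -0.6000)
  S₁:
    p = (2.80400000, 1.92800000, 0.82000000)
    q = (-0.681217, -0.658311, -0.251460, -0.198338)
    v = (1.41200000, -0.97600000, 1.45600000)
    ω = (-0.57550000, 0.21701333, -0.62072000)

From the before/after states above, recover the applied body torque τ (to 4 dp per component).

rate change Δω = (0.02450000, -0.08298667, -0.02072000)
τ = I·(Δω/dt) + ω₀×(Iω₀) = (0.0400, -0.1700, -0.0500)

τ = (0.0400, -0.1700, -0.0500)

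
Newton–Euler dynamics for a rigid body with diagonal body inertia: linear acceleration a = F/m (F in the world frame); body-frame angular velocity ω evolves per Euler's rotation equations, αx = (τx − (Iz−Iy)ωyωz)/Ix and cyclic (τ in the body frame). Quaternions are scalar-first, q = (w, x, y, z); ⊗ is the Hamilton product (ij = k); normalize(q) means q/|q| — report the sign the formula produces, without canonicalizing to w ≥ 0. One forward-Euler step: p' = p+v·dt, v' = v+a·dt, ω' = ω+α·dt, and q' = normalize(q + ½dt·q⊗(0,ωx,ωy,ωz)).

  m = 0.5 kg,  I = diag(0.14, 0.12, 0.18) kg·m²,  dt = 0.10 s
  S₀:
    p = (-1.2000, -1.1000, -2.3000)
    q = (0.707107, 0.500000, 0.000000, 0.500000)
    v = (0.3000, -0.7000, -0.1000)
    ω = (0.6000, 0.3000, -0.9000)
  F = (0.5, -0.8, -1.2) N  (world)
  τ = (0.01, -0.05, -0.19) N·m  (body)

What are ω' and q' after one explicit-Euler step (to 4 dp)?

(τ − ω×Iω)/I = (0.1871, -0.5967, -1.0356)
ω + α·dt = (0.6187, 0.2403, -1.0036)
Hamilton product q⊗(0,ω) = (0.1500000, 0.2742642, 0.9621321, -0.4863963)
updated quaternion q' = (0.7135, 0.5129, 0.0480, 0.4749)

ω' = (0.6187, 0.2403, -1.0036)
q' = (0.7135, 0.5129, 0.0480, 0.4749)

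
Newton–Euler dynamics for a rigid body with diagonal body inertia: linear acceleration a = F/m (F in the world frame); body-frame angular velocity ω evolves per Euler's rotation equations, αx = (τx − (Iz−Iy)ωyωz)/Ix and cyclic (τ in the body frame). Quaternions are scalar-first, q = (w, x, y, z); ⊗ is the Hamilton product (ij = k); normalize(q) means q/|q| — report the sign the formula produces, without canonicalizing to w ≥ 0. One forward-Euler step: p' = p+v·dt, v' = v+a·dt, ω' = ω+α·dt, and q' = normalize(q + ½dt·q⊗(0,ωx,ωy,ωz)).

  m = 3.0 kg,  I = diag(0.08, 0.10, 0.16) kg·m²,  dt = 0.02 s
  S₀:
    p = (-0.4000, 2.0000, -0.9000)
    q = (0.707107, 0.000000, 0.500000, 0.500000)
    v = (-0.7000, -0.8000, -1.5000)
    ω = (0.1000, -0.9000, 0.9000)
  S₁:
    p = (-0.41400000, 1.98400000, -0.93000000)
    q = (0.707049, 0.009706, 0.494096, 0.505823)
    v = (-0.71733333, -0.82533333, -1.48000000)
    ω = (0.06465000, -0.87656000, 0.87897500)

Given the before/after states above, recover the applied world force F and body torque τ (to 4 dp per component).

F = (-2.6000, -3.8000, 3.0000)
τ = (-0.1900, 0.1100, -0.1700)

Δv = v₁−v₀ = (-0.01733333, -0.02533333, 0.02000000)
F = m·Δv/dt = (-2.6000, -3.8000, 3.0000)
Δω = ω₁−ω₀ = (-0.03535000, 0.02344000, -0.02102500)
applied torque τ = (-0.1900, 0.1100, -0.1700)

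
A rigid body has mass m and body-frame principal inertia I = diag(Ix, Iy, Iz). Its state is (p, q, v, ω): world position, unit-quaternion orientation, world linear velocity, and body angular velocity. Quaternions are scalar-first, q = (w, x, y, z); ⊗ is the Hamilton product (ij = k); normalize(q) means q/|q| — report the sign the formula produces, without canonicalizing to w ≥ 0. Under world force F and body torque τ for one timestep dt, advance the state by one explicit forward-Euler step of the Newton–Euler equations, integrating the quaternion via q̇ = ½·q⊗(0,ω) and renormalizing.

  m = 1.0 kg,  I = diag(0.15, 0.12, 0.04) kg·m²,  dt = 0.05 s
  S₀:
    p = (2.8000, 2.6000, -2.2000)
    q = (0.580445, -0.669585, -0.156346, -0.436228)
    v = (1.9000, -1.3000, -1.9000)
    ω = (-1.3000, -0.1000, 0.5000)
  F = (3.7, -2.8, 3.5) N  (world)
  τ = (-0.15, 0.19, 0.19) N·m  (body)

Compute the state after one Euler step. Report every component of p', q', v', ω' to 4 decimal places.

(τ − ω×Iω)/I = (-1.0267, 2.1792, 4.8475)
new body rate ω' = (-1.3513, 0.0090, 0.7424)
q⊗(0,ω) = (-0.6679811, -0.8763743, 0.8438444, 0.1539312)
q + ½dt·q⊗(0,ω), renormalized = (0.5634, -0.6911, -0.1352, -0.4321)
linear accel F/m = (3.7000, -2.8000, 3.5000)
p + v·dt = (2.8950, 2.5350, -2.2950)
v' = v + a·dt = (2.0850, -1.4400, -1.7250)

p' = (2.8950, 2.5350, -2.2950)
q' = (0.5634, -0.6911, -0.1352, -0.4321)
v' = (2.0850, -1.4400, -1.7250)
ω' = (-1.3513, 0.0090, 0.7424)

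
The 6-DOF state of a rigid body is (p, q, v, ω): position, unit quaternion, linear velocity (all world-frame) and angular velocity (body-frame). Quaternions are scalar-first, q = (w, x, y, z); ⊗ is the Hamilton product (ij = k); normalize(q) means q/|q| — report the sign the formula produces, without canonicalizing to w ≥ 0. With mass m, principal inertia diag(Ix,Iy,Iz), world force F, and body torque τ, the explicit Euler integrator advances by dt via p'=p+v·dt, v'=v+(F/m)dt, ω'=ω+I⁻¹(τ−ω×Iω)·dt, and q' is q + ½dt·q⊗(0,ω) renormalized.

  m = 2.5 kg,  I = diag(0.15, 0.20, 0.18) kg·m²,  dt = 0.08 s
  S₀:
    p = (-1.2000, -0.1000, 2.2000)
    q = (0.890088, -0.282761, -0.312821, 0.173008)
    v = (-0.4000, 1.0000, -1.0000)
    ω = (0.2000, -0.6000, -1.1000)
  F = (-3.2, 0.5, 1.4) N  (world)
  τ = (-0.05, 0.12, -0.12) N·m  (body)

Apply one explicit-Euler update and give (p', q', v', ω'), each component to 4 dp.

ω×(Iω) gyroscopic = (-0.0132, 0.0066, -0.0060)
(τ − ω×Iω)/I = (-0.2453, 0.5670, -0.6333)
new body rate ω' = (0.1804, -0.5546, -1.1507)
q⊗(0,ω) = (0.0591684, 0.6259255, -0.8104883, -0.7468760)
q' = normalize(q + ½dt·q⊗(0,ω)) = (0.8913, -0.2574, -0.3448, 0.1429)
a = F/m = (-1.2800, 0.2000, 0.5600)
new position p' = (-1.2320, -0.0200, 2.1200)
v + (F/m)dt = (-0.5024, 1.0160, -0.9552)

p' = (-1.2320, -0.0200, 2.1200)
q' = (0.8913, -0.2574, -0.3448, 0.1429)
v' = (-0.5024, 1.0160, -0.9552)
ω' = (0.1804, -0.5546, -1.1507)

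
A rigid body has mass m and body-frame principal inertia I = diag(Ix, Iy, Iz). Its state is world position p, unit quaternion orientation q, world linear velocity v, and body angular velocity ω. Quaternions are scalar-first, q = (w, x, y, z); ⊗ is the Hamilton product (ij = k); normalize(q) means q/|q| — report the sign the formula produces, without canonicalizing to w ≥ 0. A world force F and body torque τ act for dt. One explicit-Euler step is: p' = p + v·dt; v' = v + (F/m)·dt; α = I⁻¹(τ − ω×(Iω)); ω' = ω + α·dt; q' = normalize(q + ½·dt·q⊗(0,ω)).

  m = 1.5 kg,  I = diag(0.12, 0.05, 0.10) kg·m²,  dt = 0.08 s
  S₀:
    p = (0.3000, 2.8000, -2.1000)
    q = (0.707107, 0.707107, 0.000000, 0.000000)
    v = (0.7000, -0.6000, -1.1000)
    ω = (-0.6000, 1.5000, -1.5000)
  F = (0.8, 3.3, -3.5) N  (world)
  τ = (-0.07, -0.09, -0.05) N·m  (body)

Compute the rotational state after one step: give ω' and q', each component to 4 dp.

ω' = (-0.5717, 1.3272, -1.5904)
q' = (0.7213, 0.6875, 0.0845, 0.0000)

ω×(Iω) gyroscopic = (-0.1125, 0.0180, 0.0630)
(τ − ω×Iω)/I = (0.3542, -2.1600, -1.1300)
new body rate ω' = (-0.5717, 1.3272, -1.5904)
Hamilton product q⊗(0,ω) = (0.4242642, -0.4242642, 2.1213210, 0.0000000)
updated quaternion q' = (0.7213, 0.6875, 0.0845, 0.0000)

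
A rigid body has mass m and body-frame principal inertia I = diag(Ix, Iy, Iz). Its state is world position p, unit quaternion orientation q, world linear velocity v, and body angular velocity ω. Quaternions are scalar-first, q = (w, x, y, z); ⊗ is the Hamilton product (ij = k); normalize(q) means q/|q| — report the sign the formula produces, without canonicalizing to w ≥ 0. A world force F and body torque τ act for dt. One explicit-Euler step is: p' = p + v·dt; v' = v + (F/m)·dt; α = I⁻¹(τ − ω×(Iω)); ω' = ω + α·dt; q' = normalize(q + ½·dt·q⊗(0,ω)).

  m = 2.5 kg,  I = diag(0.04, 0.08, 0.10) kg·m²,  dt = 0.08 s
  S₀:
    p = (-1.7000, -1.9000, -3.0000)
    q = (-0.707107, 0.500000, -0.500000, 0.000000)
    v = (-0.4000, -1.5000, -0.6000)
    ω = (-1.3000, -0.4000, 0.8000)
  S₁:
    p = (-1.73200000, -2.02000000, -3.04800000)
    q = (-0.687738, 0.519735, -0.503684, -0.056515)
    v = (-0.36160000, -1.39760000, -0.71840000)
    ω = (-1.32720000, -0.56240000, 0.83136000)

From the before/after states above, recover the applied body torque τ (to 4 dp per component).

τ = (-0.0200, -0.1000, 0.0600)

Δω = ω₁−ω₀ = (-0.02720000, -0.16240000, 0.03136000)
applied torque τ = (-0.0200, -0.1000, 0.0600)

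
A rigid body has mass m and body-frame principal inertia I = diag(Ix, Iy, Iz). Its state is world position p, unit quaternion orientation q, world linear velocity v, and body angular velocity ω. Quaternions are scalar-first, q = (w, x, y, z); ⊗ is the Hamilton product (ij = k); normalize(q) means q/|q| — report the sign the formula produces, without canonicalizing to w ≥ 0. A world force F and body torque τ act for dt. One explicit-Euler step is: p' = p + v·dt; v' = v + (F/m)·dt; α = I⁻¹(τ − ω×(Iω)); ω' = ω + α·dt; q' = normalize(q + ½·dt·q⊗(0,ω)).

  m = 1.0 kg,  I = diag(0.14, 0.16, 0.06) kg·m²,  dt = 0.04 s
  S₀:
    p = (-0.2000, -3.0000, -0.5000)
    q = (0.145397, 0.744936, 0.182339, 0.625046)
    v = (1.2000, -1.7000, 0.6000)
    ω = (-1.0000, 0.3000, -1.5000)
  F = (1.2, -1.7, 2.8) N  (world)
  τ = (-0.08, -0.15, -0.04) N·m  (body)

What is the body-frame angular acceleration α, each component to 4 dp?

α = (-0.8929, -1.6875, -0.5667)

precession coupling ω×(Iω) = (0.0450, 0.1200, -0.0060)
α = I⁻¹(τ − ω×Iω) = (-0.8929, -1.6875, -0.5667)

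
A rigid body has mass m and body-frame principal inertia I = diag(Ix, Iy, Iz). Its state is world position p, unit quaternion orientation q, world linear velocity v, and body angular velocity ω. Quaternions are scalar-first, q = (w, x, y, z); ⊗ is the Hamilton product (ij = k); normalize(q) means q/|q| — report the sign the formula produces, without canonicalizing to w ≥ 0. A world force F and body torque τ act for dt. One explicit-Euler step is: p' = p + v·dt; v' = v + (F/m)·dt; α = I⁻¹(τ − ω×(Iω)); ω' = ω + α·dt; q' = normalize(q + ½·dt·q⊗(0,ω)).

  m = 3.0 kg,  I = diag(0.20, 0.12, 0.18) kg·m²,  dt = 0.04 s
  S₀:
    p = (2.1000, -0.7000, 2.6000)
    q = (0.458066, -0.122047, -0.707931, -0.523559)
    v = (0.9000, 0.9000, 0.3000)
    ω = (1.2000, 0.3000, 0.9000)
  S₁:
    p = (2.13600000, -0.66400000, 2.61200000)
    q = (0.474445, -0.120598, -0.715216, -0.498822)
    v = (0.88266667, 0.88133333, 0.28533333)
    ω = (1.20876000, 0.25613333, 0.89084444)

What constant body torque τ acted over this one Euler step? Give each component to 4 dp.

τ = (0.0600, -0.1100, -0.0700)

rate change Δω = (0.00876000, -0.04386667, -0.00915556)
ω₀×(Iω₀) = (0.0162, 0.0216, -0.0288)
I·α + gyro = (0.0600, -0.1100, -0.0700)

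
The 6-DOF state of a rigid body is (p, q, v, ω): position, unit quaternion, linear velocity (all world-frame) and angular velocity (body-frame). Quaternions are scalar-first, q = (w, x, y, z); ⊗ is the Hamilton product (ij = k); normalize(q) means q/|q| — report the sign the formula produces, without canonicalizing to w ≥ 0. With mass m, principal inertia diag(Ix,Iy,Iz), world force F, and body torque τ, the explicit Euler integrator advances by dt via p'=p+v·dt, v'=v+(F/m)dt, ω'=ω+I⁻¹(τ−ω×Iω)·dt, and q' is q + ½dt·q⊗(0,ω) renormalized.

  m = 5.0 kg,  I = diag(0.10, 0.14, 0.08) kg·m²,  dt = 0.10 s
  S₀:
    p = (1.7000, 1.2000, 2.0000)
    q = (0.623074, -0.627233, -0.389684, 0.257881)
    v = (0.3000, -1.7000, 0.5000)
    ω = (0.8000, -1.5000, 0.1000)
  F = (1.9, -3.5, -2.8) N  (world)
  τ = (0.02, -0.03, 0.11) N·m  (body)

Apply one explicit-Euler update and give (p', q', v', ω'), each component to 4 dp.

p' = (1.7300, 1.0300, 2.0500)
q' = (0.6154, -0.5828, -0.4214, 0.3225)
v' = (0.3380, -1.7700, 0.4440)
ω' = (0.8110, -1.5226, 0.2975)

p + v·dt = (1.7300, 1.0300, 2.0500)
v + (F/m)dt = (0.3380, -1.7700, 0.4440)
ω×(Iω) gyroscopic = (0.0090, 0.0016, -0.0480)
(τ − ω×Iω)/I = (0.1100, -0.2257, 1.9750)
new body rate ω' = (0.8110, -1.5226, 0.2975)
Hamilton product q⊗(0,ω) = (-0.1085277, 0.8463123, -0.6655829, 1.3149041)
q + ½dt·q⊗(0,ω), renormalized = (0.6154, -0.5828, -0.4214, 0.3225)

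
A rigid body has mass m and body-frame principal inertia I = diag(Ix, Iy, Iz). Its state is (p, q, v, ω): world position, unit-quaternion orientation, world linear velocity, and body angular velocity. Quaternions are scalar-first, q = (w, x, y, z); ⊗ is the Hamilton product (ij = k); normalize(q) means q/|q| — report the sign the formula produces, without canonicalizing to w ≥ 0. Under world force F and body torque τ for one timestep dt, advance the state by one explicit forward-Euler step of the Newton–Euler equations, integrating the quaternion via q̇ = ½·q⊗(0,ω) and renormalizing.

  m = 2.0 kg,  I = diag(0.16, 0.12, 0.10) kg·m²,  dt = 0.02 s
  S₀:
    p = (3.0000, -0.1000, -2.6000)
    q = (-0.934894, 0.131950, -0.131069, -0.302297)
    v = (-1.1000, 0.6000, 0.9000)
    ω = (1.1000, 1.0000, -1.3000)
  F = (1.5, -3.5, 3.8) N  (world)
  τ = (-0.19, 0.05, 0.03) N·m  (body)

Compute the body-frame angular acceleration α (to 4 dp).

ω×(Iω) gyroscopic = (0.0260, -0.0858, -0.0440)
angular accel α = (-1.3500, 1.1317, 0.7400)

α = (-1.3500, 1.1317, 0.7400)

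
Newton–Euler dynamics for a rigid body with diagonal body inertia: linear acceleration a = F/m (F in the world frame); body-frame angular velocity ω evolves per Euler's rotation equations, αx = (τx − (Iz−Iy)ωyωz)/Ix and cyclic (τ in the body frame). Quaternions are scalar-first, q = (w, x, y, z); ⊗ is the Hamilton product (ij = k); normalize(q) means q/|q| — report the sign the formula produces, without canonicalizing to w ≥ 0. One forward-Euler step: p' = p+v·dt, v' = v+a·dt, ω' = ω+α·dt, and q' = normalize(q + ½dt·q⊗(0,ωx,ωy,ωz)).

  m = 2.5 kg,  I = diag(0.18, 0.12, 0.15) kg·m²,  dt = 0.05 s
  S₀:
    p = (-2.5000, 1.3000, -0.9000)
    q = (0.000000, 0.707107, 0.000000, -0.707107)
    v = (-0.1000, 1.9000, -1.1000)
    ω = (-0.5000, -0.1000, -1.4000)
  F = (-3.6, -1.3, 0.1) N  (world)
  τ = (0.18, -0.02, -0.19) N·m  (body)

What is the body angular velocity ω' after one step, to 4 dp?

α = I⁻¹(τ − ω×Iω) = (0.9767, -0.3417, -1.2467)
ω + α·dt = (-0.4512, -0.1171, -1.4623)

ω' = (-0.4512, -0.1171, -1.4623)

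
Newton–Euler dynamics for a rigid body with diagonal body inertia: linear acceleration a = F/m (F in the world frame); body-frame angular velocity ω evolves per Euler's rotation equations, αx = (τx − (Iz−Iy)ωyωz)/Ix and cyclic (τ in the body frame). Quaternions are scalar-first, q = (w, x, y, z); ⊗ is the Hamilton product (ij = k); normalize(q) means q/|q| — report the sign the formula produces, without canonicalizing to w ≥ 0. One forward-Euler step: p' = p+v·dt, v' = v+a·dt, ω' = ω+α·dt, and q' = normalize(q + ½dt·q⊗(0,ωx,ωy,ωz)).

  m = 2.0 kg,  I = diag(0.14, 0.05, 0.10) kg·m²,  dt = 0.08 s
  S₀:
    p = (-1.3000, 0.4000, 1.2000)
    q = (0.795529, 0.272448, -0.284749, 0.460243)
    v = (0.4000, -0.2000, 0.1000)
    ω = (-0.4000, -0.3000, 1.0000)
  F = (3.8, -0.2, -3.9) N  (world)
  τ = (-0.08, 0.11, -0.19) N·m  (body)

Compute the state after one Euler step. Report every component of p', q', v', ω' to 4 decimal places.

ω×(Iω) gyroscopic = (-0.0150, -0.0160, -0.0108)
(τ − ω×Iω)/I = (-0.4643, 2.5200, -1.7920)
new body rate ω' = (-0.4371, -0.0984, 0.8566)
Hamilton product q⊗(0,ω) = (-0.4366885, -0.4648877, -0.6952039, 0.5998950)
updated quaternion q' = (0.7773, 0.2536, -0.3122, 0.4838)
linear accel F/m = (1.9000, -0.1000, -1.9500)
p' = p + v·dt = (-1.2680, 0.3840, 1.2080)
v' = v + a·dt = (0.5520, -0.2080, -0.0560)

p' = (-1.2680, 0.3840, 1.2080)
q' = (0.7773, 0.2536, -0.3122, 0.4838)
v' = (0.5520, -0.2080, -0.0560)
ω' = (-0.4371, -0.0984, 0.8566)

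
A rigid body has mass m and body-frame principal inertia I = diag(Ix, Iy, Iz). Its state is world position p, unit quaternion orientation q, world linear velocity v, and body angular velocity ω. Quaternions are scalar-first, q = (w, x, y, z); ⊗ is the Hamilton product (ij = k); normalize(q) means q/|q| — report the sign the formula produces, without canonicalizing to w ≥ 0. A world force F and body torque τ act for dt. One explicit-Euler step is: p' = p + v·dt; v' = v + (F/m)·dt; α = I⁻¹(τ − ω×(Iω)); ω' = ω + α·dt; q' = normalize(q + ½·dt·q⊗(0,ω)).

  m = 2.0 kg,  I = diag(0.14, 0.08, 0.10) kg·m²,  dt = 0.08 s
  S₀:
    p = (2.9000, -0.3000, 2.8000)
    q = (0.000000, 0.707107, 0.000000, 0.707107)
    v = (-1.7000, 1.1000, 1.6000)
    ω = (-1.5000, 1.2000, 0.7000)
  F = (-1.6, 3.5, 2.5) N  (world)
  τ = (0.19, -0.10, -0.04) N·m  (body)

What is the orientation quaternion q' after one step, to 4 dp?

q' = (0.0226, 0.6709, -0.0620, 0.7386)

Hamilton product q⊗(0,ω) = (0.5656856, -0.8485284, -1.5556354, 0.8485284)
q + ½dt·q⊗(0,ω), renormalized = (0.0226, 0.6709, -0.0620, 0.7386)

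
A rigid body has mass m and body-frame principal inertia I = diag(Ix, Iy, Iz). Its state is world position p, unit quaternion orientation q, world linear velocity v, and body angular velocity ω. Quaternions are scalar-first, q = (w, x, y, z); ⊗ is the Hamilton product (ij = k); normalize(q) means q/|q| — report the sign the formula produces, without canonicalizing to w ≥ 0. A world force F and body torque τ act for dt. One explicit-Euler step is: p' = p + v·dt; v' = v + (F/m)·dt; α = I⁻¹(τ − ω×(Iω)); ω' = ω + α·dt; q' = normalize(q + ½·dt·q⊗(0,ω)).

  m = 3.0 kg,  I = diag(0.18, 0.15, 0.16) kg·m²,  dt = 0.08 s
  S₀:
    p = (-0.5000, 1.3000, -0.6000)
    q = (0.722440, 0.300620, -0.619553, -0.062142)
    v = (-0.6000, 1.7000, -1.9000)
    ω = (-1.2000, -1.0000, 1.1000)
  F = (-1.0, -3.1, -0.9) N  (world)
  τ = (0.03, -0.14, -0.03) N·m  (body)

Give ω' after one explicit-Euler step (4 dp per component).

ω' = (-1.1818, -1.0606, 1.1030)

α = I⁻¹(τ − ω×Iω) = (0.2278, -0.7573, 0.0375)
ω' = ω + α·dt = (-1.1818, -1.0606, 1.1030)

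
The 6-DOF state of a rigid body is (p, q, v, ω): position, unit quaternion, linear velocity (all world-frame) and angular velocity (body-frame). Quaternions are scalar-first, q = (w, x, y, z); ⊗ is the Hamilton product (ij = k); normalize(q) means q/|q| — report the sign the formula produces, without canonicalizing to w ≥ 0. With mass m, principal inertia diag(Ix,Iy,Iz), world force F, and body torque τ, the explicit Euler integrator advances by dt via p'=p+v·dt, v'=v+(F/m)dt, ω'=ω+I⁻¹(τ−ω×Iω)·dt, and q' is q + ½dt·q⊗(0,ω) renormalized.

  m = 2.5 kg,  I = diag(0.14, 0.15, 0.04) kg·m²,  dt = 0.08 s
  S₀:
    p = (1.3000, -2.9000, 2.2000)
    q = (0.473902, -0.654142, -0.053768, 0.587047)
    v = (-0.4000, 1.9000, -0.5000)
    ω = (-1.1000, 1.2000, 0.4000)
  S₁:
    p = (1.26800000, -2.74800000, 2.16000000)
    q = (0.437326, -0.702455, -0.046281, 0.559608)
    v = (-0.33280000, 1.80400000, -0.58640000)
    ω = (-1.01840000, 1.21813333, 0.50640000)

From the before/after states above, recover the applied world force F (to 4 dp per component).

velocity change Δv = (0.06720000, -0.09600000, -0.08640000)
m·(v₁−v₀)/dt = (2.1000, -3.0000, -2.7000)

F = (2.1000, -3.0000, -2.7000)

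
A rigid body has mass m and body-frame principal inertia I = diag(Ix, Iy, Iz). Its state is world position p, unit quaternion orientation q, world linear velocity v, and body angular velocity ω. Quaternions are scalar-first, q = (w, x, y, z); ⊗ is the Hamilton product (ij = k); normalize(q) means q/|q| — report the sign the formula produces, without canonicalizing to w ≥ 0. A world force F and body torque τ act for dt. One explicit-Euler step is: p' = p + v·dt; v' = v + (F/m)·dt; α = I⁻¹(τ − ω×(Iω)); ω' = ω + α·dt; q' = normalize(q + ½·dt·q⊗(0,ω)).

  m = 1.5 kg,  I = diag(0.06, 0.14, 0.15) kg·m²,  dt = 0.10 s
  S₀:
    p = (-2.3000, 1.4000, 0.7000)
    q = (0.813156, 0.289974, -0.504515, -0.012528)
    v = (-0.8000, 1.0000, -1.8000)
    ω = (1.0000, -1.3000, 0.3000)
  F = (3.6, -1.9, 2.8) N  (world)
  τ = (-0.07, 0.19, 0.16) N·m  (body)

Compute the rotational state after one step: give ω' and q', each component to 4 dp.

α = I⁻¹(τ − ω×Iω) = (-1.1017, 1.5500, 1.7600)
new body rate ω' = (0.8898, -1.1450, 0.4760)
2q̇ = q⊗(0,ω) = (-0.9420851, 0.6455151, -1.1566230, 0.3714956)
q' = normalize(q + ½dt·q⊗(0,ω)) = (0.7634, 0.3211, -0.5604, 0.0060)

ω' = (0.8898, -1.1450, 0.4760)
q' = (0.7634, 0.3211, -0.5604, 0.0060)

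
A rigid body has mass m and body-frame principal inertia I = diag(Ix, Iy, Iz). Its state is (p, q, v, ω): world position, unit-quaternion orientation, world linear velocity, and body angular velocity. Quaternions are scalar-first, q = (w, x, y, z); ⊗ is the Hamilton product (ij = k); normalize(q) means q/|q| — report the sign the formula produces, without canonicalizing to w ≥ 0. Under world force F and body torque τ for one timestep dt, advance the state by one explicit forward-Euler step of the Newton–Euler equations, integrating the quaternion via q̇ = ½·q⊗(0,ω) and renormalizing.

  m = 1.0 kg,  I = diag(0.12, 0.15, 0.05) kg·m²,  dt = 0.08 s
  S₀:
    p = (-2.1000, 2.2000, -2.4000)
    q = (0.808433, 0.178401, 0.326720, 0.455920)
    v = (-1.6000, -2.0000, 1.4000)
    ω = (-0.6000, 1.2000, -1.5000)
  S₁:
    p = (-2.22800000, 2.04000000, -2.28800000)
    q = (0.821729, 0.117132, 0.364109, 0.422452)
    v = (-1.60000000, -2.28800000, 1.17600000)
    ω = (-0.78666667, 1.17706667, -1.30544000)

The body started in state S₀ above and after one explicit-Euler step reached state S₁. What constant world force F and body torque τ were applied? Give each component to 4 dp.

F = (0.0000, -3.6000, -2.8000)
τ = (-0.1000, 0.0200, 0.1000)

v₁ − v₀ = (0.00000000, -0.28800000, -0.22400000)
m·(v₁−v₀)/dt = (0.0000, -3.6000, -2.8000)
rate change Δω = (-0.18666667, -0.02293333, 0.19456000)
precession coupling = (0.1800, 0.0630, -0.0216)
applied torque τ = (-0.1000, 0.0200, 0.1000)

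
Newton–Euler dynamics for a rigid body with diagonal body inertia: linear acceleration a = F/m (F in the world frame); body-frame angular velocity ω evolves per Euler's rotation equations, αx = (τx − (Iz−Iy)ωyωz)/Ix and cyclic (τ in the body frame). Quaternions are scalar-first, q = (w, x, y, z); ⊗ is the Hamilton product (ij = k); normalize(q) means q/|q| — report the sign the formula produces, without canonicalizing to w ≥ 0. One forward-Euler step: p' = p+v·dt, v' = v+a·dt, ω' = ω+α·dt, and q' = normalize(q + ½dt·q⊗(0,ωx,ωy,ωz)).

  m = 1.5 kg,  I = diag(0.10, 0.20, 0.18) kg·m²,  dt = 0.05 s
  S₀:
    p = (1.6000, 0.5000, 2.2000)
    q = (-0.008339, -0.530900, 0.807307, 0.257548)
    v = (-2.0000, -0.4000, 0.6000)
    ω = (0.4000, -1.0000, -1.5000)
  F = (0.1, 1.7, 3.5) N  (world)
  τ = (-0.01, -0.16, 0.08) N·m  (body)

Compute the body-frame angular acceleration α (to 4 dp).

α = (0.2000, -1.0400, 0.6667)

ω×(Iω) gyroscopic = (-0.0300, 0.0480, -0.0400)
(τ − ω×Iω)/I = (0.2000, -1.0400, 0.6667)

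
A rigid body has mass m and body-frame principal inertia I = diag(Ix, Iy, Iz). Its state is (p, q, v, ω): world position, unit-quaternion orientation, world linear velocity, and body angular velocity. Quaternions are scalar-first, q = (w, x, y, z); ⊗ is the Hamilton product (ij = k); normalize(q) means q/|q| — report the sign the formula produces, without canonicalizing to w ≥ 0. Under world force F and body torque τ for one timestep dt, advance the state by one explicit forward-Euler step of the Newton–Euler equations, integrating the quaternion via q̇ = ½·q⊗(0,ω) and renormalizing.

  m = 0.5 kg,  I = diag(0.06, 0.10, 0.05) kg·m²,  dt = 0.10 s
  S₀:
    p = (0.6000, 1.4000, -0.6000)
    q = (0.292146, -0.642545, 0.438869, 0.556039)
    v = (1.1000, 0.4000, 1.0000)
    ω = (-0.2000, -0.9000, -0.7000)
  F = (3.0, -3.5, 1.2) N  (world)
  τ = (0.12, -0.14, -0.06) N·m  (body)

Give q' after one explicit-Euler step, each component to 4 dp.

q' = (0.3244, -0.6347, 0.3970, 0.5781)

q⊗(0,ω) = (0.6557004, 0.1347976, -0.8239207, 0.4615621)
updated quaternion q' = (0.3244, -0.6347, 0.3970, 0.5781)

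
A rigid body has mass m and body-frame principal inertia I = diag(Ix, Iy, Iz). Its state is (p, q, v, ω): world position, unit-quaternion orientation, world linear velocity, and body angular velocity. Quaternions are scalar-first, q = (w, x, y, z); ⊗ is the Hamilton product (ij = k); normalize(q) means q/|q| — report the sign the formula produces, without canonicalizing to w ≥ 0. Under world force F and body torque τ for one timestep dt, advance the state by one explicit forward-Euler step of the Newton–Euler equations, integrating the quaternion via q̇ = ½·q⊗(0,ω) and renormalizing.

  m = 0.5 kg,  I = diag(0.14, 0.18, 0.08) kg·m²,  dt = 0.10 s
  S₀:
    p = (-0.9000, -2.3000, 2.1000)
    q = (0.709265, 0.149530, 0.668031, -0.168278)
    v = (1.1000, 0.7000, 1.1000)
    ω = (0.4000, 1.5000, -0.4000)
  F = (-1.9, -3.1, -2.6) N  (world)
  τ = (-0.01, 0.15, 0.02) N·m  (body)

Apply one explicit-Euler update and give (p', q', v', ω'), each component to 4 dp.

p' = (-0.7900, -2.2300, 2.2100)
q' = (0.6507, 0.1625, 0.7185, -0.1840)
v' = (0.7200, 0.0800, 0.5800)
ω' = (0.3500, 1.5887, -0.4050)

α = I⁻¹(τ − ω×Iω) = (-0.5000, 0.8867, -0.0500)
new body rate ω' = (0.3500, 1.5887, -0.4050)
2q̇ = q⊗(0,ω) = (-1.1291697, 0.2689106, 1.0563983, -0.3266234)
q' = normalize(q + ½dt·q⊗(0,ω)) = (0.6507, 0.1625, 0.7185, -0.1840)
a = (-3.8000, -6.2000, -5.2000)
p' = p + v·dt = (-0.7900, -2.2300, 2.2100)
v' = v + a·dt = (0.7200, 0.0800, 0.5800)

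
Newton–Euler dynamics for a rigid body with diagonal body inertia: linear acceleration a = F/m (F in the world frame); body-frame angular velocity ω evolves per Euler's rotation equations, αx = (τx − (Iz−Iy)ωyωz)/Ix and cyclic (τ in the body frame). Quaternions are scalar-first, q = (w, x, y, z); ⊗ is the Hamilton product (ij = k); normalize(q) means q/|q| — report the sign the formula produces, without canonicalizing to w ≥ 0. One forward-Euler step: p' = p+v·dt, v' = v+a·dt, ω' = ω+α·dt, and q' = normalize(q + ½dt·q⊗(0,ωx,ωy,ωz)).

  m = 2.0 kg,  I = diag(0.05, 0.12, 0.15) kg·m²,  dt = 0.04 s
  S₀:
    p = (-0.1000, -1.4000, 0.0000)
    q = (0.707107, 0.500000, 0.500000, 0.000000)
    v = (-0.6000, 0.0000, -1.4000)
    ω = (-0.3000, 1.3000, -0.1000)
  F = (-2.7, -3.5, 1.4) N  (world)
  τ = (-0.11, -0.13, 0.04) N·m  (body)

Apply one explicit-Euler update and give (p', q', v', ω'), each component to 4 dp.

p' = (-0.1240, -1.4000, -0.0560)
q' = (0.6969, 0.4946, 0.5192, 0.0146)
v' = (-0.6540, -0.0700, -1.3720)
ω' = (-0.3849, 1.2577, -0.0821)

a = (-1.3500, -1.7500, 0.7000)
new position p' = (-0.1240, -1.4000, -0.0560)
v + (F/m)dt = (-0.6540, -0.0700, -1.3720)
precession coupling ω×(Iω) = (-0.0039, -0.0030, -0.0273)
(τ − ω×Iω)/I = (-2.1220, -1.0583, 0.4487)
ω + α·dt = (-0.3849, 1.2577, -0.0821)
q⊗(0,ω) = (-0.5000000, -0.2621321, 0.9692391, 0.7292893)
q' = normalize(q + ½dt·q⊗(0,ω)) = (0.6969, 0.4946, 0.5192, 0.0146)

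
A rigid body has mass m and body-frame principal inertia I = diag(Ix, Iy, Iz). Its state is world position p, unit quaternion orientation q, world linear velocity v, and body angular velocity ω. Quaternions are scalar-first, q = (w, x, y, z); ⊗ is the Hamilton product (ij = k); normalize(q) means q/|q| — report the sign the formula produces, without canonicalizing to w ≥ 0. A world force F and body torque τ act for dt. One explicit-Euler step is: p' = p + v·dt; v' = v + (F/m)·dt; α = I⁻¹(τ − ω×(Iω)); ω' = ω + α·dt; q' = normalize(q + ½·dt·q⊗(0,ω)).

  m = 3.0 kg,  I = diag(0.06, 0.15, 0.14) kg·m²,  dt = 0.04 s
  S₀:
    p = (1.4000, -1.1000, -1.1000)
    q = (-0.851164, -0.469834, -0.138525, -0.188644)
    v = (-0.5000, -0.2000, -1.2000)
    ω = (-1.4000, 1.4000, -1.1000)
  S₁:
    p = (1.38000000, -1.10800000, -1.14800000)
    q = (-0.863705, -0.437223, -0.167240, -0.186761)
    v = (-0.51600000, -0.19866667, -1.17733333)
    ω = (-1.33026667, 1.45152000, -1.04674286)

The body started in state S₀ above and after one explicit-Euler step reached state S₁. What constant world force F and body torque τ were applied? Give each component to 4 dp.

velocity change Δv = (-0.01600000, 0.00133333, 0.02266667)
m·(v₁−v₀)/dt = (-1.2000, 0.1000, 1.7000)
Δω = ω₁−ω₀ = (0.06973333, 0.05152000, 0.05325714)
gyro term ω₀×Iω₀ = (0.0154, -0.1232, -0.1764)
applied torque τ = (0.1200, 0.0700, 0.0100)

F = (-1.2000, 0.1000, 1.7000)
τ = (0.1200, 0.0700, 0.0100)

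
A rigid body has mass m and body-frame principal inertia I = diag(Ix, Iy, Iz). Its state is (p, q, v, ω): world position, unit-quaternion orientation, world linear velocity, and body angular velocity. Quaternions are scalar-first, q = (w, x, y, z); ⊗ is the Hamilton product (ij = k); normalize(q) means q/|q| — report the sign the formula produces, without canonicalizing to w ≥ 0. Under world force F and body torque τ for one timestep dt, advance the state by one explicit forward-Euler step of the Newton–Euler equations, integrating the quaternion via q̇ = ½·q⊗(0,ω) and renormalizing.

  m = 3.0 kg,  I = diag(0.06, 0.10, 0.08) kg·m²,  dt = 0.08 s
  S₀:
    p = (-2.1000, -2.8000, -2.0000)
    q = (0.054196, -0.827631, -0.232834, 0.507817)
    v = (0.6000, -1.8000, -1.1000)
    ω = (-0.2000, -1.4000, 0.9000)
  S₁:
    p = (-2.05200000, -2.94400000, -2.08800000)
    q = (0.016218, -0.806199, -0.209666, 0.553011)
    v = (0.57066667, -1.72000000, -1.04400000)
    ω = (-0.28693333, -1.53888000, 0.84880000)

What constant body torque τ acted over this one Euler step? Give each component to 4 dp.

rate change Δω = (-0.08693333, -0.13888000, -0.05120000)
applied torque τ = (-0.0400, -0.1700, -0.0400)

τ = (-0.0400, -0.1700, -0.0400)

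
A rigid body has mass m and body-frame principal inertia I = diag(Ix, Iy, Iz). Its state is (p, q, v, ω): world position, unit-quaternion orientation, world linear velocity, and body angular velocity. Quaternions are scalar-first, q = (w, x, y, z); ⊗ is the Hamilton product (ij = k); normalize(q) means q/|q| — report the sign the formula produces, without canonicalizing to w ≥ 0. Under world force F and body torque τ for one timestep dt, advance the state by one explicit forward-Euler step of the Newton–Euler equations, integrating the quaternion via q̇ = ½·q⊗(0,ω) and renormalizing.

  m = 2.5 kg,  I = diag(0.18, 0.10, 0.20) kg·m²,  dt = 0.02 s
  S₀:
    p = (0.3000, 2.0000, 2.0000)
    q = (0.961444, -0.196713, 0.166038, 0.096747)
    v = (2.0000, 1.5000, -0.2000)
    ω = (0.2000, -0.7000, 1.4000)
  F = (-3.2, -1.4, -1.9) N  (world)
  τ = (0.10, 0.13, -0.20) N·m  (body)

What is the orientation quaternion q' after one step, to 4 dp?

q⊗(0,ω) = (0.0201234, 0.4924649, -0.3782632, 1.4505131)
q + ½dt·q⊗(0,ω), renormalized = (0.9615, -0.1918, 0.1622, 0.1112)

q' = (0.9615, -0.1918, 0.1622, 0.1112)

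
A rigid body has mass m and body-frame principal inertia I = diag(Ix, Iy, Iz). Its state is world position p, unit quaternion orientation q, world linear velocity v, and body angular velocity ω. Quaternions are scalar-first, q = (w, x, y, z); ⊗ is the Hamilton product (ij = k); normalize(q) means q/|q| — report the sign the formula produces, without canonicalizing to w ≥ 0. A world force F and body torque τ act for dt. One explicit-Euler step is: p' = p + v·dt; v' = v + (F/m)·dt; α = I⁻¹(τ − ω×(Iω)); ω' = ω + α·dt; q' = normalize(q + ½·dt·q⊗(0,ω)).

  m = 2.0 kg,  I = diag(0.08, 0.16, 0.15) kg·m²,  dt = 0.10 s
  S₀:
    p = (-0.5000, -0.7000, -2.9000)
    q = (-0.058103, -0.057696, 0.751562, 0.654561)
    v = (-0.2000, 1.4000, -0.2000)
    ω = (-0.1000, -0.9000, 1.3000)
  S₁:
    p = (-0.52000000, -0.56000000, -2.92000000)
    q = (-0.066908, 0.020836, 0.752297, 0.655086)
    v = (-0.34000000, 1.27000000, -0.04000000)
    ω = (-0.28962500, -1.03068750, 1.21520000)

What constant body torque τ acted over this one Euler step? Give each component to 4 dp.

ω₁ − ω₀ = (-0.18962500, -0.13068750, -0.08480000)
gyro term ω₀×Iω₀ = (0.0117, 0.0091, 0.0072)
I·α + gyro = (-0.1400, -0.2000, -0.1200)

τ = (-0.1400, -0.2000, -0.1200)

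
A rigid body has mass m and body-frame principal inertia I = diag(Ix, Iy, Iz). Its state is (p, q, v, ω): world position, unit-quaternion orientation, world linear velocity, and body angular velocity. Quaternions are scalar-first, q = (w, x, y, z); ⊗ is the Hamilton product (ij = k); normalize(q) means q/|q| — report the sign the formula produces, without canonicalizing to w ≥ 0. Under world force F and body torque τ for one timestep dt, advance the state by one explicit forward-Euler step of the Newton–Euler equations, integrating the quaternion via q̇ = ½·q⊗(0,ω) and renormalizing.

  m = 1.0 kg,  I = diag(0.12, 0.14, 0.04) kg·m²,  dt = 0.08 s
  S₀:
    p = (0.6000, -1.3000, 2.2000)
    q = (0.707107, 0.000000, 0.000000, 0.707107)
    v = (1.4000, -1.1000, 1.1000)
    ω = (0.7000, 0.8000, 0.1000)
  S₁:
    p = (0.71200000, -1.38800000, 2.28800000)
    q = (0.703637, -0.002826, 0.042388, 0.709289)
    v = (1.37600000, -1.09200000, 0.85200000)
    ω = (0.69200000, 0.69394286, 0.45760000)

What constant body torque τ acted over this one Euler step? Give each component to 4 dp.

Δω = ω₁−ω₀ = (-0.00800000, -0.10605714, 0.35760000)
ω₀×(Iω₀) = (-0.0080, 0.0056, 0.0112)
I·α + gyro = (-0.0200, -0.1800, 0.1900)

τ = (-0.0200, -0.1800, 0.1900)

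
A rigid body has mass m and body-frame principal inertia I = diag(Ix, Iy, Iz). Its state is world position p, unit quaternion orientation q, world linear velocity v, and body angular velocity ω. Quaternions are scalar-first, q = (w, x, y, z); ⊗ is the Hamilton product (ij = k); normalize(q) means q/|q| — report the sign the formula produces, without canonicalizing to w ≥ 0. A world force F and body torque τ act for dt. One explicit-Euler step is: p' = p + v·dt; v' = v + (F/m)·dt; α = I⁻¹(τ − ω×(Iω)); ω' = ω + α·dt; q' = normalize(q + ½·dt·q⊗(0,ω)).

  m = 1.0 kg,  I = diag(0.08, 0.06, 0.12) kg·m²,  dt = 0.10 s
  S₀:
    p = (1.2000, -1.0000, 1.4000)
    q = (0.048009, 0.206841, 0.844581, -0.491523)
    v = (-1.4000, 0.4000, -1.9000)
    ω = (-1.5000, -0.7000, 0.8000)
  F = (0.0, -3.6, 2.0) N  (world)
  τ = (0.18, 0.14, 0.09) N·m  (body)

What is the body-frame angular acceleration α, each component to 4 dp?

ω×(Iω) gyroscopic = (-0.0336, 0.0480, -0.0210)
(τ − ω×Iω)/I = (2.6700, 1.5333, 0.9250)

α = (2.6700, 1.5333, 0.9250)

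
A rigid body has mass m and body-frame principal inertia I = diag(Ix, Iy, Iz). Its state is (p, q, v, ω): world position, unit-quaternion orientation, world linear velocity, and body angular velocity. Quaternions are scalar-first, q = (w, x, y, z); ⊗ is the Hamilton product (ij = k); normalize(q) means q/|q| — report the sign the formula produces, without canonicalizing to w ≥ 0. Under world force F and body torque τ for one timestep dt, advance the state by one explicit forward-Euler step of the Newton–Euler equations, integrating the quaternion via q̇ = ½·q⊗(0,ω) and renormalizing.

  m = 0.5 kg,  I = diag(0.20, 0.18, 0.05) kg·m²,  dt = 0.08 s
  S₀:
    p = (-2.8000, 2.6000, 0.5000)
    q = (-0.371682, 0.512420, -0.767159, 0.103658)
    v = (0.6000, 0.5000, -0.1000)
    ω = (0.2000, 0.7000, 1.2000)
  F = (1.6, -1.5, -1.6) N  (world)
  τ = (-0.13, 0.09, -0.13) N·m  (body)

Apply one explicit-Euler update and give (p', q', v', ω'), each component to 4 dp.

linear accel F/m = (3.2000, -3.0000, -3.2000)
new position p' = (-2.7520, 2.6400, 0.4920)
v' = v + a·dt = (0.8560, 0.2600, -0.3560)
α = I⁻¹(τ − ω×Iω) = (-0.1040, 0.3000, -2.5440)
new body rate ω' = (0.1917, 0.7240, 0.9965)
q⊗(0,ω) = (0.3101377, -1.0674878, -0.8543498, 0.0661074)
q + ½dt·q⊗(0,ω), renormalized = (-0.3587, 0.4690, -0.8001, 0.1061)

p' = (-2.7520, 2.6400, 0.4920)
q' = (-0.3587, 0.4690, -0.8001, 0.1061)
v' = (0.8560, 0.2600, -0.3560)
ω' = (0.1917, 0.7240, 0.9965)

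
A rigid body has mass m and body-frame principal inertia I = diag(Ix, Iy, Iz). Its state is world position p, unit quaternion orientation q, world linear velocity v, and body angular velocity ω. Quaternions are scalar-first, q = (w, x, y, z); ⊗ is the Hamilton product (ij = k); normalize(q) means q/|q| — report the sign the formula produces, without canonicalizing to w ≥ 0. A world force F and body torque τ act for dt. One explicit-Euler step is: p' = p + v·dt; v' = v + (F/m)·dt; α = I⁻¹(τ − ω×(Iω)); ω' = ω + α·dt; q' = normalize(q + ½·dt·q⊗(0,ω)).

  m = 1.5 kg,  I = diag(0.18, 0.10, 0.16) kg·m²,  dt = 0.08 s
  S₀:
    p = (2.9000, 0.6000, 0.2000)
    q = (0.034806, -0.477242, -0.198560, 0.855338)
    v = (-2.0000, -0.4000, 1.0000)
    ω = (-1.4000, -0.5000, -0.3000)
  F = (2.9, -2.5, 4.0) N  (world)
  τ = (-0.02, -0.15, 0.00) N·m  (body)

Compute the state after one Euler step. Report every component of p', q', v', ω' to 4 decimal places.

p' = (2.7400, 0.5680, 0.2800)
q' = (0.0143, -0.4589, -0.2524, 0.8518)
v' = (-1.8453, -0.5333, 1.2133)
ω' = (-1.4129, -0.6267, -0.2720)

gyro term ω×Iω = (0.0090, 0.0084, -0.0560)
(τ − ω×Iω)/I = (-0.1611, -1.5840, 0.3500)
ω' = ω + α·dt = (-1.4129, -0.6267, -0.2720)
2q̇ = q⊗(0,ω) = (-0.5108174, 0.4385086, -1.3580488, -0.0498048)
updated quaternion q' = (0.0143, -0.4589, -0.2524, 0.8518)
a = F/m = (1.9333, -1.6667, 2.6667)
p + v·dt = (2.7400, 0.5680, 0.2800)
new velocity v' = (-1.8453, -0.5333, 1.2133)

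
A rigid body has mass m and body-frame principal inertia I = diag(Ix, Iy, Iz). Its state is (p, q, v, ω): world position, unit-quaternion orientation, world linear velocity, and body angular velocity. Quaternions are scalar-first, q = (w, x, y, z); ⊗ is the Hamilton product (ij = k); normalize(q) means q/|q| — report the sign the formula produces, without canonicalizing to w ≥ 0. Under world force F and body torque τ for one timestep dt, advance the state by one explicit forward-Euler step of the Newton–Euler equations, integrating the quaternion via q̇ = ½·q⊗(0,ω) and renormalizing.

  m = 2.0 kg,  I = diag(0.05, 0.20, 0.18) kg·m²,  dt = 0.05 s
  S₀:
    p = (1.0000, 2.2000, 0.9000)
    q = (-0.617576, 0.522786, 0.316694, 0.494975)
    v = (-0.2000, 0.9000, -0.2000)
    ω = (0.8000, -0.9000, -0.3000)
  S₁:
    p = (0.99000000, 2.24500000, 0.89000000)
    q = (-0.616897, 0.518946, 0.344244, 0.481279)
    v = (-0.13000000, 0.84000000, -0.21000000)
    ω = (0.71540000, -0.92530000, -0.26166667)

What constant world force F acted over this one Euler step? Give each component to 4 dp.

F = (2.8000, -2.4000, -0.4000)

Δv = v₁−v₀ = (0.07000000, -0.06000000, -0.01000000)
F = m·Δv/dt = (2.8000, -2.4000, -0.4000)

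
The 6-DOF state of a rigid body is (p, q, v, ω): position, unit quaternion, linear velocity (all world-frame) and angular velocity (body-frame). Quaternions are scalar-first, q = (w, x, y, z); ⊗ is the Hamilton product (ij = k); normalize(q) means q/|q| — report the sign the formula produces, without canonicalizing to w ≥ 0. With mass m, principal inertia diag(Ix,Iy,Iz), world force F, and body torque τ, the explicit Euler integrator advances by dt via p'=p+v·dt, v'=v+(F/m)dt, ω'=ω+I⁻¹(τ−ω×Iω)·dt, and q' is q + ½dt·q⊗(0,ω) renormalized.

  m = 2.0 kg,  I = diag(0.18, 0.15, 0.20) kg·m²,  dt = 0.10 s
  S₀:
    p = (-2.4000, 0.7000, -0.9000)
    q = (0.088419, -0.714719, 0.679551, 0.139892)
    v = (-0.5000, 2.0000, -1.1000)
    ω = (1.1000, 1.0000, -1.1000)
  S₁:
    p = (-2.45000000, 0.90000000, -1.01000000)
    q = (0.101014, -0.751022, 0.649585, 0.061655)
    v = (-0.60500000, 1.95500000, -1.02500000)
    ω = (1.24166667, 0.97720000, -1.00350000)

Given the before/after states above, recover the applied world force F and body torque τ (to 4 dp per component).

ω₁ − ω₀ = (0.14166667, -0.02280000, 0.09650000)
gyro term ω₀×Iω₀ = (-0.0550, 0.0242, -0.0330)
I·α + gyro = (0.2000, -0.0100, 0.1600)
velocity change Δv = (-0.10500000, -0.04500000, 0.07500000)
m·(v₁−v₀)/dt = (-2.1000, -0.9000, 1.5000)

F = (-2.1000, -0.9000, 1.5000)
τ = (0.2000, -0.0100, 0.1600)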